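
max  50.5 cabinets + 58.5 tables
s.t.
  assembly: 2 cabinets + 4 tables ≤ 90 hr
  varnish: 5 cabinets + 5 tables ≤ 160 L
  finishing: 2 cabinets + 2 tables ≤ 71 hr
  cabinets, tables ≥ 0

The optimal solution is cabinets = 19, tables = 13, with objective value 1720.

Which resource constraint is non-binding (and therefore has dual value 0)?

finishing

assembly: 90/90 (binding)
varnish: 160/160 (binding)
finishing: 64/71 (slack 7)
By complementary slackness, a constraint with positive slack has shadow price 0 → finishing.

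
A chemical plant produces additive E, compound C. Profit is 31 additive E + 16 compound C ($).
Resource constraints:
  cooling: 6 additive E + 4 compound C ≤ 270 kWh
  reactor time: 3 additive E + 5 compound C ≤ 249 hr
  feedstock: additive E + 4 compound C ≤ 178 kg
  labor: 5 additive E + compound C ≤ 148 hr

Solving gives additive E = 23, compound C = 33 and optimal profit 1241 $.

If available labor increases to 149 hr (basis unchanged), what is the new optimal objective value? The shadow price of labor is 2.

1243

Δb = 1, so new z* = 1241 + (2)·(1) = 1241 + 2 = 1243.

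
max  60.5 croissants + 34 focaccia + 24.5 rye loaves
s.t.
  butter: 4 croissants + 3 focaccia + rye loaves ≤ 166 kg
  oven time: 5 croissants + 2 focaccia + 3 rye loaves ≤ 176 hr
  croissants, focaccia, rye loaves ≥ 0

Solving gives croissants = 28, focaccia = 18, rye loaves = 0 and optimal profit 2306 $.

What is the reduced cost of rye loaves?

Both butter and oven time are binding at x*.
Dual feasibility on the basic columns requires 4·y_butter + 5·y_oven time = 60.5, 3·y_butter + 2·y_oven time = 34.
This yields shadow prices y_butter = 7, y_oven time = 6.5.
Reduced cost of rye loaves: c₃ − yᵀa₃ = 24.5 − (7·1 + 6.5·3) = 24.5 − 26.5 = -2.

-2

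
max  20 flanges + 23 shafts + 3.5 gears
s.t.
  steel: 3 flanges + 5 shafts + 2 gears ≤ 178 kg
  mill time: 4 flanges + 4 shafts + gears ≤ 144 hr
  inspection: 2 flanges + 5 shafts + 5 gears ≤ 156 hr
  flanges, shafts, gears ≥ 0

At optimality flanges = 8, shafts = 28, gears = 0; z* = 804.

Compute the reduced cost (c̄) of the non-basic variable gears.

-6

At the optimum: steel uses 164 of 178 (slack = 14); mill time uses 144 of 144 (binding); inspection uses 156 of 156 (binding).
Since steel is not tight, its dual is 0.
From A_Bᵀ y = c: 4·y_mill time + 2·y_inspection = 20; 4·y_mill time + 5·y_inspection = 23.
This yields shadow prices y_mill time = 4.5, y_inspection = 1.
Reduced cost of gears: c₃ − yᵀa₃ = 3.5 − (4.5·1 + 1·5) = 3.5 − 9.5 = -6.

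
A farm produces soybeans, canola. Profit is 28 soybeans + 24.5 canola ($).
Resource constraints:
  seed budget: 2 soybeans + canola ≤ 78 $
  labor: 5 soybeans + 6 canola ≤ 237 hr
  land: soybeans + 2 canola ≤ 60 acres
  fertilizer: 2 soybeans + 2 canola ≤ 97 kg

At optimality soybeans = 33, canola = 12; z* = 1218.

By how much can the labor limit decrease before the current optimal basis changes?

Binding constraints: seed budget, labor. The basis is B = [[2,1],[5,6]] with det 7.
Per unit decrease in labor, x* moves by d = (0.1429, -0.2857).
The basis stays optimal until canola reaches 0; allowable decrease = 42 hr.

42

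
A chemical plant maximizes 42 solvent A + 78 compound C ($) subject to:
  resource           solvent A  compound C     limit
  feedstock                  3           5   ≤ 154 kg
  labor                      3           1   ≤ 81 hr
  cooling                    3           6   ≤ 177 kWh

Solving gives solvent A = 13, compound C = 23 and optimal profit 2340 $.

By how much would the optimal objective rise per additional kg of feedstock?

6

Binding: feedstock and cooling. Non-binding: labor (19 unused).
By complementary slackness, y = 0 for the non-binding constraint.
Dual feasibility on the basic columns requires 3·y_feedstock + 3·y_cooling = 42, 5·y_feedstock + 6·y_cooling = 78.
Solving: y_feedstock = 6, y_cooling = 8.
Shadow price of feedstock = 6.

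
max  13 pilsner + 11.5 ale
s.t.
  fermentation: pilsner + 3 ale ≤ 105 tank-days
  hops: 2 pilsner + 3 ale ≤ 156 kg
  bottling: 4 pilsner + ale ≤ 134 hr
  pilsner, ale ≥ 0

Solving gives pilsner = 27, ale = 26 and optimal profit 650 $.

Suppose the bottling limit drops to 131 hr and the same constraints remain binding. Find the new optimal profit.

Binding: fermentation and bottling. Non-binding: hops (24 unused).
Slack constraints have shadow price 0 (complementary slackness).
The binding rows give the dual system: 1·y_fermentation + 4·y_bottling = 13 and 3·y_fermentation + 1·y_bottling = 11.5.
→ y_fermentation = 3 and y_bottling = 2.5.
Δz = y_bottling·Δb = 2.5 × (-3) = -7.5, so new z* = 650 − 7.5 = 642.5.

642.5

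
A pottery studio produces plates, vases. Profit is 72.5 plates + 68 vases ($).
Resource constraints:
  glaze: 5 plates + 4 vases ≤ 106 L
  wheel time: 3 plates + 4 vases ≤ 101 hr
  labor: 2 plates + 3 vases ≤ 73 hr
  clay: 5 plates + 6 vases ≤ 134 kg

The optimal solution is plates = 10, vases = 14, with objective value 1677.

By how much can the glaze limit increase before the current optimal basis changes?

Binding constraints: glaze, clay. The basis is B = [[5,4],[5,6]] with det 10.
Per unit increase in glaze, x* moves by d = (0.6, -0.5).
The basis stays optimal until vases reaches 0; allowable increase = 28 L.

28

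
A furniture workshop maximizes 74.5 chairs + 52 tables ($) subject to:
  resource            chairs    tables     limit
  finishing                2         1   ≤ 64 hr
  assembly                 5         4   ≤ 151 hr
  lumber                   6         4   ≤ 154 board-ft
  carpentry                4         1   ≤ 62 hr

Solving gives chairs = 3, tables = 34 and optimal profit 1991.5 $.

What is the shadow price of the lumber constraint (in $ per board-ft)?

9.5

Check each constraint at x*: finishing 40/64 (slack 24); assembly 151/151 (tight); lumber 154/154 (tight); carpentry 46/62 (slack 16).
By complementary slackness, y = 0 for the non-binding constraints.
Dual feasibility on the basic columns requires 5·y_assembly + 6·y_lumber = 74.5, 4·y_assembly + 4·y_lumber = 52.
→ y_assembly = 3.5 and y_lumber = 9.5.
Shadow price of lumber = 9.5.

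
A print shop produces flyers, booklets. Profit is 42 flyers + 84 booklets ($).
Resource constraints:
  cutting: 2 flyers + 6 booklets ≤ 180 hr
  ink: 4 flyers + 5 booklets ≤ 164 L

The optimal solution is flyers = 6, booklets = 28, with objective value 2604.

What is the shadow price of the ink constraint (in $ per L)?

At the optimum: cutting uses 180 of 180 (binding); ink uses 164 of 164 (binding).
From A_Bᵀ y = c: 2·y_cutting + 4·y_ink = 42; 6·y_cutting + 5·y_ink = 84.
This yields shadow prices y_cutting = 9, y_ink = 6.
Shadow price of ink = 6.

6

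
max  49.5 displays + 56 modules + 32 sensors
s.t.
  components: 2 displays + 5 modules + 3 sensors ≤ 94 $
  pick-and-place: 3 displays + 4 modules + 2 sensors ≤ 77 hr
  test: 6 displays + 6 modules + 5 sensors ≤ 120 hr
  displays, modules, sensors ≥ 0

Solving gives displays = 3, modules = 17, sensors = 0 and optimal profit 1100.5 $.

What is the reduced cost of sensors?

At the optimum: components uses 91 of 94 (slack = 3); pick-and-place uses 77 of 77 (binding); test uses 120 of 120 (binding).
Slack constraints have shadow price 0 (complementary slackness).
From A_Bᵀ y = c: 3·y_pick-and-place + 6·y_test = 49.5; 4·y_pick-and-place + 6·y_test = 56.
Solving: y_pick-and-place = 6.5, y_test = 5.
Reduced cost of sensors: c₃ − yᵀa₃ = 32 − (6.5·2 + 5·5) = 32 − 38 = -6.

-6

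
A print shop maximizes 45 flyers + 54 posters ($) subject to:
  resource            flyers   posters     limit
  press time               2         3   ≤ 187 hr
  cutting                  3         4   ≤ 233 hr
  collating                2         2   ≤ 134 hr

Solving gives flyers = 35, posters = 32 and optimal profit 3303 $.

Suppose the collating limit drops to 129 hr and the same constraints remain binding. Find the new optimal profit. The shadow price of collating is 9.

Δb = -5, so new z* = 3303 + (9)·(-5) = 3303 − 45 = 3258.

3258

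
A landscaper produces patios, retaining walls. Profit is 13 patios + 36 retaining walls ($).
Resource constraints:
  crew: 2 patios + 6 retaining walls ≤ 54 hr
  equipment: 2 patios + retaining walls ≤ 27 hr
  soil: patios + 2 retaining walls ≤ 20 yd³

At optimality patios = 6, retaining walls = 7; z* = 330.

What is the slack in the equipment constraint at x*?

equipment used = 2·6 + 1·7 = 19; slack = 27 − 19 = 8.

8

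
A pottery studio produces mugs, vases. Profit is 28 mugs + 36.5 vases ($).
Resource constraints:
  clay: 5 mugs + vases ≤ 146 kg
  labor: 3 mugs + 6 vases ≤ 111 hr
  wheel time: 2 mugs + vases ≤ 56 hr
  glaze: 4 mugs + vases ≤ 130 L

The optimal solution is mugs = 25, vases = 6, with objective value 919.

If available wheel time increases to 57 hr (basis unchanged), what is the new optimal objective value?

925.5

At the optimum: clay uses 131 of 146 (slack = 15); labor uses 111 of 111 (binding); wheel time uses 56 of 56 (binding); glaze uses 106 of 130 (slack = 24).
Since clay, glaze are not tight, their duals are 0.
Dual feasibility on the basic columns requires 3·y_labor + 2·y_wheel time = 28, 6·y_labor + 1·y_wheel time = 36.5.
→ y_labor = 5 and y_wheel time = 6.5.
Δz = y_wheel time·Δb = 6.5 × (1) = 6.5, so new z* = 919 + 6.5 = 925.5.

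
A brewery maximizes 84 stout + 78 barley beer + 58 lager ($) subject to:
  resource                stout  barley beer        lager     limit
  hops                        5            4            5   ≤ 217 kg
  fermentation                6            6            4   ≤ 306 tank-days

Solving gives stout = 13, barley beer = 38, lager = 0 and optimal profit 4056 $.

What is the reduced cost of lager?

-8

Both hops and fermentation are binding at x*.
Dual feasibility on the basic columns requires 5·y_hops + 6·y_fermentation = 84, 4·y_hops + 6·y_fermentation = 78.
This yields shadow prices y_hops = 6, y_fermentation = 9.
Reduced cost of lager: c₃ − yᵀa₃ = 58 − (6·5 + 9·4) = 58 − 66 = -8.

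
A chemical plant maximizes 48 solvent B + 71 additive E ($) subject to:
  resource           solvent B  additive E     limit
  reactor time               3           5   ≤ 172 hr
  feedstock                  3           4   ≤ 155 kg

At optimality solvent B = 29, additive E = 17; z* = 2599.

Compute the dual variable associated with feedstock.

9

At the optimum: reactor time uses 172 of 172 (binding); feedstock uses 155 of 155 (binding).
Dual feasibility on the basic columns requires 3·y_reactor time + 3·y_feedstock = 48, 5·y_reactor time + 4·y_feedstock = 71.
Solving: y_reactor time = 7, y_feedstock = 9.
Shadow price of feedstock = 9.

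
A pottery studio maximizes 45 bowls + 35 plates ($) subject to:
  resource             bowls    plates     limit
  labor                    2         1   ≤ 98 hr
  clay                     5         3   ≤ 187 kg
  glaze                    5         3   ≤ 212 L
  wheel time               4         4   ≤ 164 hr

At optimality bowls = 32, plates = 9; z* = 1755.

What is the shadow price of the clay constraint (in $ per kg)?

5

At the optimum: labor uses 73 of 98 (slack = 25); clay uses 187 of 187 (binding); glaze uses 187 of 212 (slack = 25); wheel time uses 164 of 164 (binding).
By complementary slackness, y = 0 for the non-binding constraints.
Dual feasibility on the basic columns requires 5·y_clay + 4·y_wheel time = 45, 3·y_clay + 4·y_wheel time = 35.
→ y_clay = 5 and y_wheel time = 5.
Shadow price of clay = 5.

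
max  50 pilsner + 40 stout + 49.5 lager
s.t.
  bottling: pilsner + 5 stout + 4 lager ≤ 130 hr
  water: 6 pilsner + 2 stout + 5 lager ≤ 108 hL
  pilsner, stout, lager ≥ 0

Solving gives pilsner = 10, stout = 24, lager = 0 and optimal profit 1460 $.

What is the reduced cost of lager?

Both bottling and water are binding at x*.
From A_Bᵀ y = c: 1·y_bottling + 6·y_water = 50; 5·y_bottling + 2·y_water = 40.
Solving: y_bottling = 5, y_water = 7.5.
Reduced cost of lager: c₃ − yᵀa₃ = 49.5 − (5·4 + 7.5·5) = 49.5 − 57.5 = -8.

-8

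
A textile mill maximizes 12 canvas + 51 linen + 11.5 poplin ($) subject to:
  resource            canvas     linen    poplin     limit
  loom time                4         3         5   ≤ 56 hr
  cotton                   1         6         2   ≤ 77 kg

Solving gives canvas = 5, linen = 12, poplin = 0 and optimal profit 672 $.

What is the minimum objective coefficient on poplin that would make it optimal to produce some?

Both loom time and cotton are binding at x*.
Dual feasibility on the basic columns requires 4·y_loom time + 1·y_cotton = 12, 3·y_loom time + 6·y_cotton = 51.
Solving: y_loom time = 1, y_cotton = 8.
poplin enters the basis when its profit ≥ yᵀa₃ = 1·5 + 8·2 = 21.

21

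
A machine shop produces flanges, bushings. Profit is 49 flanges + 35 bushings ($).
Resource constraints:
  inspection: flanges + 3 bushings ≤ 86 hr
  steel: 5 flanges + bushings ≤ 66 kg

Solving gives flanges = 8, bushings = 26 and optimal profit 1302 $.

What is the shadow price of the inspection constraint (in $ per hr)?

At the optimum: inspection uses 86 of 86 (binding); steel uses 66 of 66 (binding).
The binding rows give the dual system: 1·y_inspection + 5·y_steel = 49 and 3·y_inspection + 1·y_steel = 35.
Solving: y_inspection = 9, y_steel = 8.
Shadow price of inspection = 9.

9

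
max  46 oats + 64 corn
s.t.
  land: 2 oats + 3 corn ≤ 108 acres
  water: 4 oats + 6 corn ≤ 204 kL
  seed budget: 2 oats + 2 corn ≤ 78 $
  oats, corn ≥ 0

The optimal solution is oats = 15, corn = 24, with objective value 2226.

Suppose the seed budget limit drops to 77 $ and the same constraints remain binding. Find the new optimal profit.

2221

At the optimum: land uses 102 of 108 (slack = 6); water uses 204 of 204 (binding); seed budget uses 78 of 78 (binding).
Slack constraints have shadow price 0 (complementary slackness).
From A_Bᵀ y = c: 4·y_water + 2·y_seed budget = 46; 6·y_water + 2·y_seed budget = 64.
Solving: y_water = 9, y_seed budget = 5.
Δz = y_seed budget·Δb = 5 × (-1) = -5, so new z* = 2226 − 5 = 2221.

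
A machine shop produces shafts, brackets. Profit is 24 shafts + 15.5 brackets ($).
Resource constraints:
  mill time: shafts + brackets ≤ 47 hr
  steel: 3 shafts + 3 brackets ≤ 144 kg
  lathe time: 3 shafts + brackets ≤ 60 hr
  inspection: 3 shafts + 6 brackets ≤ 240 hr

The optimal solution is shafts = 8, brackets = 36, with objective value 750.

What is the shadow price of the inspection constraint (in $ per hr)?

At the optimum: mill time uses 44 of 47 (slack = 3); steel uses 132 of 144 (slack = 12); lathe time uses 60 of 60 (binding); inspection uses 240 of 240 (binding).
By complementary slackness, y = 0 for the non-binding constraints.
The binding rows give the dual system: 3·y_lathe time + 3·y_inspection = 24 and 1·y_lathe time + 6·y_inspection = 15.5.
This yields shadow prices y_lathe time = 6.5, y_inspection = 1.5.
Shadow price of inspection = 1.5.

1.5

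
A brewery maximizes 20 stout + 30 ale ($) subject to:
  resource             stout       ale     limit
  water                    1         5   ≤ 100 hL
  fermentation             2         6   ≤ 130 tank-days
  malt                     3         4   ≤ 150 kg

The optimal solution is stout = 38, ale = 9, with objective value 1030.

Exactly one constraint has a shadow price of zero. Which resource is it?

water

water: 83/100 (slack 17)
fermentation: 130/130 (binding)
malt: 150/150 (binding)
By complementary slackness, a constraint with positive slack has shadow price 0 → water.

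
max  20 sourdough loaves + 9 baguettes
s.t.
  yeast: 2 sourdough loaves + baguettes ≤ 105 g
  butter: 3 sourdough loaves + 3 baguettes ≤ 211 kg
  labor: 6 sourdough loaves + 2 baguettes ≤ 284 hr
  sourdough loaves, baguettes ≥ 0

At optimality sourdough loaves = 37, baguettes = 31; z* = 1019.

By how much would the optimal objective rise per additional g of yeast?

Check each constraint at x*: yeast 105/105 (tight); butter 204/211 (slack 7); labor 284/284 (tight).
Since butter is not tight, its dual is 0.
The binding rows give the dual system: 2·y_yeast + 6·y_labor = 20 and 1·y_yeast + 2·y_labor = 9.
→ y_yeast = 7 and y_labor = 1.
Shadow price of yeast = 7.

7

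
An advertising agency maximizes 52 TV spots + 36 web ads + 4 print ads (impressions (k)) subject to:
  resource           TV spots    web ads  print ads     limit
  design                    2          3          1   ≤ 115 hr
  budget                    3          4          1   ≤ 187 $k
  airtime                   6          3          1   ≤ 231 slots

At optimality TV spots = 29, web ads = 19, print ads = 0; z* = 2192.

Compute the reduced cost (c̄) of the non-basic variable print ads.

Check each constraint at x*: design 115/115 (tight); budget 163/187 (slack 24); airtime 231/231 (tight).
Since budget is not tight, its dual is 0.
From A_Bᵀ y = c: 2·y_design + 6·y_airtime = 52; 3·y_design + 3·y_airtime = 36.
This yields shadow prices y_design = 5, y_airtime = 7.
Reduced cost of print ads: c₃ − yᵀa₃ = 4 − (5·1 + 7·1) = 4 − 12 = -8.

-8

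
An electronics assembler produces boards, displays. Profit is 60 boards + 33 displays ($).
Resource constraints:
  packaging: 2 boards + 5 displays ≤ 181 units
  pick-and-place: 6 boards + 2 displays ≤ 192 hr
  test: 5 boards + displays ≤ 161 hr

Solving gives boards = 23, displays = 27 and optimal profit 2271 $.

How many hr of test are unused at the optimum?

test used = 5·23 + 1·27 = 142; slack = 161 − 142 = 19.

19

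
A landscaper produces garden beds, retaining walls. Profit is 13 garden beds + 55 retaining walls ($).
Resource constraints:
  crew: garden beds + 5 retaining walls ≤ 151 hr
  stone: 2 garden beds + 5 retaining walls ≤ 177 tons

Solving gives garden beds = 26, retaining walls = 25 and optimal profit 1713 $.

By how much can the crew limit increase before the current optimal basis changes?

Binding constraints: crew, stone. The basis is B = [[1,5],[2,5]] with det -5.
Per unit increase in crew, x* moves by d = (-1, 0.4).
The basis stays optimal until garden beds reaches 0; allowable increase = 26 hr.

26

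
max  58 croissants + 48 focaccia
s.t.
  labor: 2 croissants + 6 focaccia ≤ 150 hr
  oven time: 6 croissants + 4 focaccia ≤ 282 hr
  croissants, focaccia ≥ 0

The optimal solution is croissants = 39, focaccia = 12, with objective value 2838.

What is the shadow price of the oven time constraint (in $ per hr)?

9

At the optimum: labor uses 150 of 150 (binding); oven time uses 282 of 282 (binding).
Dual feasibility on the basic columns requires 2·y_labor + 6·y_oven time = 58, 6·y_labor + 4·y_oven time = 48.
This yields shadow prices y_labor = 2, y_oven time = 9.
Shadow price of oven time = 9.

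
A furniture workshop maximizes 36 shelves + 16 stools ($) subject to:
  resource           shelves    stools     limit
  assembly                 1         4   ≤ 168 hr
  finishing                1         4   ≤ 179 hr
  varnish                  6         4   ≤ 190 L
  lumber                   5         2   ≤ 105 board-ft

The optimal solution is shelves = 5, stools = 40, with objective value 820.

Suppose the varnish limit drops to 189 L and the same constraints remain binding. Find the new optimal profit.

819

Binding: varnish and lumber. Non-binding: assembly (3 unused), finishing (14 unused).
Slack constraints have shadow price 0 (complementary slackness).
The binding rows give the dual system: 6·y_varnish + 5·y_lumber = 36 and 4·y_varnish + 2·y_lumber = 16.
Solving: y_varnish = 1, y_lumber = 6.
Δz = y_varnish·Δb = 1 × (-1) = -1, so new z* = 820 − 1 = 819.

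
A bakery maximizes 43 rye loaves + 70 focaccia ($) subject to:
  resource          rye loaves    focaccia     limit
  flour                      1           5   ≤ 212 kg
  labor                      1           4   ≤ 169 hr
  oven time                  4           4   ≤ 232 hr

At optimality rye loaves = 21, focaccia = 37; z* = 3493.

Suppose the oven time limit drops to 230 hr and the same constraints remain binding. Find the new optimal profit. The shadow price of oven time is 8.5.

3476

Δb = -2, so new z* = 3493 + (8.5)·(-2) = 3493 − 17 = 3476.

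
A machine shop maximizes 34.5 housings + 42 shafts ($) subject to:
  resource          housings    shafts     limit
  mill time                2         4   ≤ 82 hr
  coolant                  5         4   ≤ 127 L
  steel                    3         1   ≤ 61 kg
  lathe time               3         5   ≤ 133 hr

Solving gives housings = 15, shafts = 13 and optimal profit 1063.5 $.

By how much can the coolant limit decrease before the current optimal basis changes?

45

Binding constraints: mill time, coolant. The basis is B = [[2,4],[5,4]] with det -12.
Per unit decrease in coolant, x* moves by d = (-0.3333, 0.1667).
The basis stays optimal until housings reaches 0; allowable decrease = 45 L.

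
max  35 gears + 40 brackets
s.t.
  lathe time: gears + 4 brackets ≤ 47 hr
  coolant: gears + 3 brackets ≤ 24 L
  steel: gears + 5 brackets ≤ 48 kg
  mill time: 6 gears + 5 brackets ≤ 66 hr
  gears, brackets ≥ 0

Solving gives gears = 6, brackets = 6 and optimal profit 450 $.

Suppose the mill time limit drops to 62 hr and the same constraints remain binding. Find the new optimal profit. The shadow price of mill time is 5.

Δb = -4, so new z* = 450 + (5)·(-4) = 450 − 20 = 430.

430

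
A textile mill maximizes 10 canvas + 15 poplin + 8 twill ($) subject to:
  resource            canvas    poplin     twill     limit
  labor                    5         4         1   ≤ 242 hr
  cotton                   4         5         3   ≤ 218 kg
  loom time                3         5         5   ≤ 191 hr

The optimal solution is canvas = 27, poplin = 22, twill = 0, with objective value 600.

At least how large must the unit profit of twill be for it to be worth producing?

13

At the optimum: labor uses 223 of 242 (slack = 19); cotton uses 218 of 218 (binding); loom time uses 191 of 191 (binding).
Since labor is not tight, its dual is 0.
Dual feasibility on the basic columns requires 4·y_cotton + 3·y_loom time = 10, 5·y_cotton + 5·y_loom time = 15.
Solving: y_cotton = 1, y_loom time = 2.
twill enters the basis when its profit ≥ yᵀa₃ = 1·3 + 2·5 = 13.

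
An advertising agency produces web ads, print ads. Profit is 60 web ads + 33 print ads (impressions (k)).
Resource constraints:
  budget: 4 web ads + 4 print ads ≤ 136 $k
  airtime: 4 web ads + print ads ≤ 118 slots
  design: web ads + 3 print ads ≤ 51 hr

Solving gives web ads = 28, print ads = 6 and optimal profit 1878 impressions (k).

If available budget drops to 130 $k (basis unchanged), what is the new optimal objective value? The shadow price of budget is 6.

Δb = -6, so new z* = 1878 + (6)·(-6) = 1878 − 36 = 1842.

1842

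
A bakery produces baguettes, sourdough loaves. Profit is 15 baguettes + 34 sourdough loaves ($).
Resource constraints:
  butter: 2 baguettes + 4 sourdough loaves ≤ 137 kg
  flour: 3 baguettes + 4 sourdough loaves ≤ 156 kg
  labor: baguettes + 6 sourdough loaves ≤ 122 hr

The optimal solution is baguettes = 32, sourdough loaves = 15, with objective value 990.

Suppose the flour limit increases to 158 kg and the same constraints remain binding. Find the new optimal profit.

998

At the optimum: butter uses 124 of 137 (slack = 13); flour uses 156 of 156 (binding); labor uses 122 of 122 (binding).
Since butter is not tight, its dual is 0.
The binding rows give the dual system: 3·y_flour + 1·y_labor = 15 and 4·y_flour + 6·y_labor = 34.
This yields shadow prices y_flour = 4, y_labor = 3.
Δz = y_flour·Δb = 4 × (2) = 8, so new z* = 990 + 8 = 998.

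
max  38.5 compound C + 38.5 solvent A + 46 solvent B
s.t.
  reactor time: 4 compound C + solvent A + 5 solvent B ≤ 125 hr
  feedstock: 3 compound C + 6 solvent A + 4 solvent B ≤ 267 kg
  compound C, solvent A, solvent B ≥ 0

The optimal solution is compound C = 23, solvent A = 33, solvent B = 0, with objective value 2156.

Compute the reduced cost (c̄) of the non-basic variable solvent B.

Check each constraint at x*: reactor time 125/125 (tight); feedstock 267/267 (tight).
Dual feasibility on the basic columns requires 4·y_reactor time + 3·y_feedstock = 38.5, 1·y_reactor time + 6·y_feedstock = 38.5.
→ y_reactor time = 5.5 and y_feedstock = 5.5.
Reduced cost of solvent B: c₃ − yᵀa₃ = 46 − (5.5·5 + 5.5·4) = 46 − 49.5 = -3.5.

-3.5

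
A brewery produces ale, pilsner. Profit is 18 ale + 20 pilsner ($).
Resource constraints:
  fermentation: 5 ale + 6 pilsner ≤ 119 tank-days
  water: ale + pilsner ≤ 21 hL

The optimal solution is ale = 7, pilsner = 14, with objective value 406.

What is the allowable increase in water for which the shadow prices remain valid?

2.8

Binding constraints: fermentation, water. The basis is B = [[5,6],[1,1]] with det -1.
Per unit increase in water, x* moves by d = (6, -5).
The basis stays optimal until pilsner reaches 0; allowable increase = 2.8 hL.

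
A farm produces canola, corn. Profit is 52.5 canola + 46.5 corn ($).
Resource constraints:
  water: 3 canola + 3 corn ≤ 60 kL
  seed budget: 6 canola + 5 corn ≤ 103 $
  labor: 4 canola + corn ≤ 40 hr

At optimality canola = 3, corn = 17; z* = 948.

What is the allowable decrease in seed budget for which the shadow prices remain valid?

3

Binding constraints: water, seed budget. The basis is B = [[3,3],[6,5]] with det -3.
Per unit decrease in seed budget, x* moves by d = (-1, 1).
The basis stays optimal until canola reaches 0; allowable decrease = 3 $.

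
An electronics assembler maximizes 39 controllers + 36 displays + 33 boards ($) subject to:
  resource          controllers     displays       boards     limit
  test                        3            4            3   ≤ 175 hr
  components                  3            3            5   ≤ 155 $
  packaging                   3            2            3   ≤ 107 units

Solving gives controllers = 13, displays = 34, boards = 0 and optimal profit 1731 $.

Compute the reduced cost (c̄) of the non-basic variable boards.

At the optimum: test uses 175 of 175 (binding); components uses 141 of 155 (slack = 14); packaging uses 107 of 107 (binding).
Slack constraints have shadow price 0 (complementary slackness).
From A_Bᵀ y = c: 3·y_test + 3·y_packaging = 39; 4·y_test + 2·y_packaging = 36.
Solving: y_test = 5, y_packaging = 8.
Reduced cost of boards: c₃ − yᵀa₃ = 33 − (5·3 + 8·3) = 33 − 39 = -6.

-6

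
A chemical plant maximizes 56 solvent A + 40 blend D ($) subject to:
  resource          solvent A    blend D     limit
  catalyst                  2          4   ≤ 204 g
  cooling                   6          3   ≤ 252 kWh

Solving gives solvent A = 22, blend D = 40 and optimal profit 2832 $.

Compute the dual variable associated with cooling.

At the optimum: catalyst uses 204 of 204 (binding); cooling uses 252 of 252 (binding).
Dual feasibility on the basic columns requires 2·y_catalyst + 6·y_cooling = 56, 4·y_catalyst + 3·y_cooling = 40.
→ y_catalyst = 4 and y_cooling = 8.
Shadow price of cooling = 8.

8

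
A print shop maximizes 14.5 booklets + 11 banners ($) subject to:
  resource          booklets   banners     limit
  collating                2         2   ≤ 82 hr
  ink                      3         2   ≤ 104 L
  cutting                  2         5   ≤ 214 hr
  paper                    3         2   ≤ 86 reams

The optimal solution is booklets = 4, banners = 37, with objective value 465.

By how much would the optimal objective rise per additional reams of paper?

3.5

At the optimum: collating uses 82 of 82 (binding); ink uses 86 of 104 (slack = 18); cutting uses 193 of 214 (slack = 21); paper uses 86 of 86 (binding).
Since ink, cutting are not tight, their duals are 0.
The binding rows give the dual system: 2·y_collating + 3·y_paper = 14.5 and 2·y_collating + 2·y_paper = 11.
Solving: y_collating = 2, y_paper = 3.5.
Shadow price of paper = 3.5.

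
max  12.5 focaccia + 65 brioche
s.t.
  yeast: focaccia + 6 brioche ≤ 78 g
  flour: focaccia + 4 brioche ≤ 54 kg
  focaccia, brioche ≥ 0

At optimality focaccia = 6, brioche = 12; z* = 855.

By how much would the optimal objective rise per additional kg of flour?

Both yeast and flour are binding at x*.
Dual feasibility on the basic columns requires 1·y_yeast + 1·y_flour = 12.5, 6·y_yeast + 4·y_flour = 65.
Solving: y_yeast = 7.5, y_flour = 5.
Shadow price of flour = 5.

5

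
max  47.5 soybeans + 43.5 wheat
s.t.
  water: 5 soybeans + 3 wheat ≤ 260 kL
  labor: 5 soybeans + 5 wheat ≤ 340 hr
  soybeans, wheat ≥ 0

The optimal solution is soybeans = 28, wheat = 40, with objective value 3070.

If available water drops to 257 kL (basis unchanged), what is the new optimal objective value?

3064

At the optimum: water uses 260 of 260 (binding); labor uses 340 of 340 (binding).
The binding rows give the dual system: 5·y_water + 5·y_labor = 47.5 and 3·y_water + 5·y_labor = 43.5.
Solving: y_water = 2, y_labor = 7.5.
Δz = y_water·Δb = 2 × (-3) = -6, so new z* = 3070 − 6 = 3064.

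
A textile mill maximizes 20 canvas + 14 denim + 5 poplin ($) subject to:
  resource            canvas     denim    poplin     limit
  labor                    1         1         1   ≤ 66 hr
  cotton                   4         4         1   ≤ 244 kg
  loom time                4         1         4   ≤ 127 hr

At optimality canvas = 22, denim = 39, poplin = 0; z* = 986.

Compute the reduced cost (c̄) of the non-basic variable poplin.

Check each constraint at x*: labor 61/66 (slack 5); cotton 244/244 (tight); loom time 127/127 (tight).
By complementary slackness, y = 0 for the non-binding constraint.
Dual feasibility on the basic columns requires 4·y_cotton + 4·y_loom time = 20, 4·y_cotton + 1·y_loom time = 14.
This yields shadow prices y_cotton = 3, y_loom time = 2.
Reduced cost of poplin: c₃ − yᵀa₃ = 5 − (3·1 + 2·4) = 5 − 11 = -6.

-6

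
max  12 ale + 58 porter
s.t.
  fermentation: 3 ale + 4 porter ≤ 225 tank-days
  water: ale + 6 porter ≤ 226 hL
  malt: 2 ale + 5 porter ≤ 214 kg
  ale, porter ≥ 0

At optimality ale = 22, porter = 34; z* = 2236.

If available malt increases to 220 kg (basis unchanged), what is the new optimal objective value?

Check each constraint at x*: fermentation 202/225 (slack 23); water 226/226 (tight); malt 214/214 (tight).
Slack constraints have shadow price 0 (complementary slackness).
The binding rows give the dual system: 1·y_water + 2·y_malt = 12 and 6·y_water + 5·y_malt = 58.
→ y_water = 8 and y_malt = 2.
Δz = y_malt·Δb = 2 × (6) = 12, so new z* = 2236 + 12 = 2248.

2248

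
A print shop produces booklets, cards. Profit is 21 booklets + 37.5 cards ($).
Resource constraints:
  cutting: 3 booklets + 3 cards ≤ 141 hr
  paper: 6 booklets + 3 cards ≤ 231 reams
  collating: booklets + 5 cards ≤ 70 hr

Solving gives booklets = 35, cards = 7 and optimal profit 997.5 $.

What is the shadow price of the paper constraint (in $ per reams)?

Binding: paper and collating. Non-binding: cutting (15 unused).
Since cutting is not tight, its dual is 0.
The binding rows give the dual system: 6·y_paper + 1·y_collating = 21 and 3·y_paper + 5·y_collating = 37.5.
→ y_paper = 2.5 and y_collating = 6.
Shadow price of paper = 2.5.

2.5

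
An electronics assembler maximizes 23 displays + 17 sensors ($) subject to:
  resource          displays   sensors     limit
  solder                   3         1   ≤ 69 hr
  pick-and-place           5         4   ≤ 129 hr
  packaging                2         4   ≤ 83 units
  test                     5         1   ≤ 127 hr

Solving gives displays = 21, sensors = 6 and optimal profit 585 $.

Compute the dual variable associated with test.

At the optimum: solder uses 69 of 69 (binding); pick-and-place uses 129 of 129 (binding); packaging uses 66 of 83 (slack = 17); test uses 111 of 127 (slack = 16).
By complementary slackness, y = 0 for the non-binding constraints.
From A_Bᵀ y = c: 3·y_solder + 5·y_pick-and-place = 23; 1·y_solder + 4·y_pick-and-place = 17.
Solving: y_solder = 1, y_pick-and-place = 4.
Shadow price of test = 0.

0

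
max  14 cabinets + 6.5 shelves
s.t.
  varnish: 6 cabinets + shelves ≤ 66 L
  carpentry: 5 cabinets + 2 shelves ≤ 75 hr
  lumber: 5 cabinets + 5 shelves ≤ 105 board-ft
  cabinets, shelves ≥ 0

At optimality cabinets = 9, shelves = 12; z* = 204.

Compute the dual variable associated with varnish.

1.5

At the optimum: varnish uses 66 of 66 (binding); carpentry uses 69 of 75 (slack = 6); lumber uses 105 of 105 (binding).
By complementary slackness, y = 0 for the non-binding constraint.
Dual feasibility on the basic columns requires 6·y_varnish + 5·y_lumber = 14, 1·y_varnish + 5·y_lumber = 6.5.
This yields shadow prices y_varnish = 1.5, y_lumber = 1.
Shadow price of varnish = 1.5.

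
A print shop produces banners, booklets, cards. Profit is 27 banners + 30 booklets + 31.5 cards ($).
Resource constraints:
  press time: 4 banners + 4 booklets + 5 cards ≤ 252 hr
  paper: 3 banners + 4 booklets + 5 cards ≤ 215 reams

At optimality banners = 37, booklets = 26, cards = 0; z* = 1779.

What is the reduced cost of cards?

Check each constraint at x*: press time 252/252 (tight); paper 215/215 (tight).
From A_Bᵀ y = c: 4·y_press time + 3·y_paper = 27; 4·y_press time + 4·y_paper = 30.
Solving: y_press time = 4.5, y_paper = 3.
Reduced cost of cards: c₃ − yᵀa₃ = 31.5 − (4.5·5 + 3·5) = 31.5 − 37.5 = -6.

-6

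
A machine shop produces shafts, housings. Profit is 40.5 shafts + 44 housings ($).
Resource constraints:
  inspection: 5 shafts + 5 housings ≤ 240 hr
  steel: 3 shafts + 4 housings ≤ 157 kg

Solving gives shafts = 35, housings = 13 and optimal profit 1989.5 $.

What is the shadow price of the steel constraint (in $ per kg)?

Check each constraint at x*: inspection 240/240 (tight); steel 157/157 (tight).
Dual feasibility on the basic columns requires 5·y_inspection + 3·y_steel = 40.5, 5·y_inspection + 4·y_steel = 44.
→ y_inspection = 6 and y_steel = 3.5.
Shadow price of steel = 3.5.

3.5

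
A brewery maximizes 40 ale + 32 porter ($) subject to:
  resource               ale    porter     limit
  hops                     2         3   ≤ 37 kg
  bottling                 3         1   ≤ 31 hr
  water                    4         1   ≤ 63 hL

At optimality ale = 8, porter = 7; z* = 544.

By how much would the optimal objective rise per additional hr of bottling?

Check each constraint at x*: hops 37/37 (tight); bottling 31/31 (tight); water 39/63 (slack 24).
By complementary slackness, y = 0 for the non-binding constraint.
The binding rows give the dual system: 2·y_hops + 3·y_bottling = 40 and 3·y_hops + 1·y_bottling = 32.
Solving: y_hops = 8, y_bottling = 8.
Shadow price of bottling = 8.

8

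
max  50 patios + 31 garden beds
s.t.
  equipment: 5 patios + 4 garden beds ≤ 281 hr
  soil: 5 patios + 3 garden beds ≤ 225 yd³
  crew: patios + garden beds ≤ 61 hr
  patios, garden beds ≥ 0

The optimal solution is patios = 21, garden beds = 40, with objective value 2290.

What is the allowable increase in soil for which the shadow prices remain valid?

32

Binding constraints: soil, crew. The basis is B = [[5,3],[1,1]] with det 2.
Per unit increase in soil, x* moves by d = (0.5, -0.5).
The basis stays optimal until equipment becomes binding; allowable increase = 32 yd³.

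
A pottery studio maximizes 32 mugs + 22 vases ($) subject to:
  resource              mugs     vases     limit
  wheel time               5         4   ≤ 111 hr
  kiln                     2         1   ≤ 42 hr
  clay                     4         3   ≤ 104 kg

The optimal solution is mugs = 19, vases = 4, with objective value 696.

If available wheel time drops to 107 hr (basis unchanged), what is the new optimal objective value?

At the optimum: wheel time uses 111 of 111 (binding); kiln uses 42 of 42 (binding); clay uses 88 of 104 (slack = 16).
By complementary slackness, y = 0 for the non-binding constraint.
The binding rows give the dual system: 5·y_wheel time + 2·y_kiln = 32 and 4·y_wheel time + 1·y_kiln = 22.
→ y_wheel time = 4 and y_kiln = 6.
Δz = y_wheel time·Δb = 4 × (-4) = -16, so new z* = 696 − 16 = 680.

680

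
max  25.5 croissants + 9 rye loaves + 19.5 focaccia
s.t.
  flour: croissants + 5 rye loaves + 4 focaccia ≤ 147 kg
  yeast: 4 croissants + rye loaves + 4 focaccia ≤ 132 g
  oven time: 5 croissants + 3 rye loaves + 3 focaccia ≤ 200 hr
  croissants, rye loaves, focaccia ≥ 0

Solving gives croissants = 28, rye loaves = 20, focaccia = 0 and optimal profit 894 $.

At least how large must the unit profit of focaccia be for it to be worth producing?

Check each constraint at x*: flour 128/147 (slack 19); yeast 132/132 (tight); oven time 200/200 (tight).
Since flour is not tight, its dual is 0.
From A_Bᵀ y = c: 4·y_yeast + 5·y_oven time = 25.5; 1·y_yeast + 3·y_oven time = 9.
Solving: y_yeast = 4.5, y_oven time = 1.5.
focaccia enters the basis when its profit ≥ yᵀa₃ = 4.5·4 + 1.5·3 = 22.5.

22.5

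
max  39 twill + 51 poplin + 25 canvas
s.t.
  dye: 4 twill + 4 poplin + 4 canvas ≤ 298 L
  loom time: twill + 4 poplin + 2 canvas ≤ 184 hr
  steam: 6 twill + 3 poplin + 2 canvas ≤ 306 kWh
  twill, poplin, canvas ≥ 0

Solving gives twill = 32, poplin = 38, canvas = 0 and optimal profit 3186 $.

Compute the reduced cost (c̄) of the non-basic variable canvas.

Check each constraint at x*: dye 280/298 (slack 18); loom time 184/184 (tight); steam 306/306 (tight).
Since dye is not tight, its dual is 0.
From A_Bᵀ y = c: 1·y_loom time + 6·y_steam = 39; 4·y_loom time + 3·y_steam = 51.
→ y_loom time = 9 and y_steam = 5.
Reduced cost of canvas: c₃ − yᵀa₃ = 25 − (9·2 + 5·2) = 25 − 28 = -3.

-3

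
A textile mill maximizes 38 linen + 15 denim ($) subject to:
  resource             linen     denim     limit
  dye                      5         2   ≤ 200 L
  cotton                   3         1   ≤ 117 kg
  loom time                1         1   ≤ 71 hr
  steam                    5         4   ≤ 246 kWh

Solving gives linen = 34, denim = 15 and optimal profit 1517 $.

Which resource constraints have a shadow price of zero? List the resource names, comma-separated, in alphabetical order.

loom time, steam

dye: 200/200 (binding)
cotton: 117/117 (binding)
loom time: 49/71 (slack 22)
steam: 230/246 (slack 16)
By complementary slackness, a constraint with positive slack has shadow price 0 → loom time, steam.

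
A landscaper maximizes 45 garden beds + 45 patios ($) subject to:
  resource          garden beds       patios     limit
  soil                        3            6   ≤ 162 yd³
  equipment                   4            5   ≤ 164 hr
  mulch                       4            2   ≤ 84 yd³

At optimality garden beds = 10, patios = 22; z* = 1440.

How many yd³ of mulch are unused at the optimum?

mulch used = 4·10 + 2·22 = 84; slack = 84 − 84 = 0.

0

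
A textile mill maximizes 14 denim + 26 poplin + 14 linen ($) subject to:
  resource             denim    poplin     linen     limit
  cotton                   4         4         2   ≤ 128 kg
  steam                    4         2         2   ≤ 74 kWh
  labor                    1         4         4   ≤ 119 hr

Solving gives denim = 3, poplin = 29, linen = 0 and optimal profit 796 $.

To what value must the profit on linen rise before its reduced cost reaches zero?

Check each constraint at x*: cotton 128/128 (tight); steam 70/74 (slack 4); labor 119/119 (tight).
Since steam is not tight, its dual is 0.
The binding rows give the dual system: 4·y_cotton + 1·y_labor = 14 and 4·y_cotton + 4·y_labor = 26.
Solving: y_cotton = 2.5, y_labor = 4.
linen enters the basis when its profit ≥ yᵀa₃ = 2.5·2 + 4·4 = 21.

21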